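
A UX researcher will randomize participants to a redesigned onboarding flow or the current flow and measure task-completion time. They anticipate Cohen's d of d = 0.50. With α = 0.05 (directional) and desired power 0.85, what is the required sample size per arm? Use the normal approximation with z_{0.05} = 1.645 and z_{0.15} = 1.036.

For two independent groups with equal n: n = 2·((z_{α} + z_β) / d)².
z_{α} + z_β = 1.645 + 1.036 = 2.681.
n = 2 × (2.681 / 0.50)² = 2 × 5.362² = 2 × 28.75 = 57.5.
Round up to the next whole participant.

n = 58 per group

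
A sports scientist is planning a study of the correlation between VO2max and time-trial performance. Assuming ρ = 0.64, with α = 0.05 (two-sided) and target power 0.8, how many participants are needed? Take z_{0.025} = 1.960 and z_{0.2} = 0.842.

Fisher's z: C = ½·ln((1+r)/(1−r)) = ½·ln(4.5556) = 0.7582.
n = ((z_{α/2} + z_β)/C)² + 3.
(1.960 + 0.842) / 0.7582 = 2.802 / 0.7582 = 3.696.
n = 3.696² + 3 = 13.66 + 3 = 16.7.
Round up.

n = 17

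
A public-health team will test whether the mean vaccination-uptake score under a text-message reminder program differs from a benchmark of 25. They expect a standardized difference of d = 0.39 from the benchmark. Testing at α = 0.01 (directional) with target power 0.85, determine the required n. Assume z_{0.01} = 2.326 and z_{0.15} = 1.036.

For a one-sample test: n = ((z_{α} + z_β) / d)².
z_{α} + z_β = 2.326 + 1.036 = 3.362.
n = (3.362 / 0.39)² = 8.621² = 74.31.
Round up.

n = 75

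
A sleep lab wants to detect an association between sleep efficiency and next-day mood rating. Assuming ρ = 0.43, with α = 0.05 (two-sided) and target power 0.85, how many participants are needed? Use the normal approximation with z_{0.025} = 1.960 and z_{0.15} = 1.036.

n = 46

Fisher's z: C = ½·ln((1+r)/(1−r)) = ½·ln(2.5088) = 0.4599.
n = ((z_{α/2} + z_β)/C)² + 3.
(1.960 + 1.036) / 0.4599 = 2.996 / 0.4599 = 6.514.
n = 6.514² + 3 = 42.44 + 3 = 45.4.
Round up.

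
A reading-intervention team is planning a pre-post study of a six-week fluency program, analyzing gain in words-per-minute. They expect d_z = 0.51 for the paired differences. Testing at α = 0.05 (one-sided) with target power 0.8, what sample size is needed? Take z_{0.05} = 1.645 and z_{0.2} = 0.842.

For a paired (one-sample on differences) test: n = ((z_{α} + z_β) / d)².
z_{α} + z_β = 1.645 + 0.842 = 2.487.
n = (2.487 / 0.51)² = 4.876² = 23.78.
Round up.

n = 24 pairs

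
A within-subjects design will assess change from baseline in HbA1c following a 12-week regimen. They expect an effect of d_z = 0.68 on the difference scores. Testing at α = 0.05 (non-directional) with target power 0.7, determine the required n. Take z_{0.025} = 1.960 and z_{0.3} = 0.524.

n = 14 pairs

For a paired (one-sample on differences) test: n = ((z_{α/2} + z_β) / d)².
z_{α/2} + z_β = 1.960 + 0.524 = 2.484.
n = (2.484 / 0.68)² = 3.653² = 13.34.
Round up.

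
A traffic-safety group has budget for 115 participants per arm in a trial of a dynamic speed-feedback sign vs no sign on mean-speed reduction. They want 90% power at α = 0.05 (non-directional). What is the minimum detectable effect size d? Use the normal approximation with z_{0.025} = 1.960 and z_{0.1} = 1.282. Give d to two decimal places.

d_min ≈ 0.43

For two independent groups of n = 115 each: d_min = (z_{α/2} + z_β)·√(2/n).
z-sum = 1.960 + 1.282 = 3.242.
d_min = 3.242 × √(2/115) = 3.242 × 0.1319 = 0.428.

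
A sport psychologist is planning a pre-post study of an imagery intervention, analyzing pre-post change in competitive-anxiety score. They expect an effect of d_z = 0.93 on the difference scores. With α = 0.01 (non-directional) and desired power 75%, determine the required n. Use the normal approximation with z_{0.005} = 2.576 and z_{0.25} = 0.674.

For a paired (one-sample on differences) test: n = ((z_{α/2} + z_β) / d)².
z_{α/2} + z_β = 2.576 + 0.674 = 3.250.
n = (3.250 / 0.93)² = 3.495² = 12.21.
Round up.

n = 13 pairs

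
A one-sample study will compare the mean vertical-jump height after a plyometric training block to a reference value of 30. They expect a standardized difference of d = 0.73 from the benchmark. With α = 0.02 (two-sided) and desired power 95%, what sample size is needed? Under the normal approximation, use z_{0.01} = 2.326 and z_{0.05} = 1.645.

For a one-sample test: n = ((z_{α/2} + z_β) / d)².
z_{α/2} + z_β = 2.326 + 1.645 = 3.971.
n = (3.971 / 0.73)² = 5.440² = 29.59.
Round up.

n = 30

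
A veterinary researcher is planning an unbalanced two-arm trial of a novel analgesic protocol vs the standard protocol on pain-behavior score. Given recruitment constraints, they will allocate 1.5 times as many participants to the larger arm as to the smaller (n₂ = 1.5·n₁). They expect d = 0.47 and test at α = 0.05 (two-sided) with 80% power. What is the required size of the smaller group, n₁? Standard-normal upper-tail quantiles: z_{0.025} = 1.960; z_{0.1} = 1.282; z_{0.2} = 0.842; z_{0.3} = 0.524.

n₁ = 60

With allocation ratio k = n₂/n₁ = 1.5, Var(x̄₁−x̄₂) = σ²(1/n₁ + 1/(k·n₁)) = σ²·(k+1)/(k·n₁).
So n₁ = (1 + 1/k)·((z_{α/2} + z_β)/d)² = 1.667 × (2.802/0.47)².
n₁ = 1.667 × 35.54 = 59.2.
Round up: n₁ = 60, giving n₂ = 1.5 × 60 = 90.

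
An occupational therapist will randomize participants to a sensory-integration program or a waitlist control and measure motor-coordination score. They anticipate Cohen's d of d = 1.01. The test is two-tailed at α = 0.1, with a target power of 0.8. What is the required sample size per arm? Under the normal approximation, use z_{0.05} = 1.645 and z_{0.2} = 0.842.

n = 13 per group

For two independent groups with equal n: n = 2·((z_{α/2} + z_β) / d)².
z_{α/2} + z_β = 1.645 + 0.842 = 2.487.
n = 2 × (2.487 / 1.01)² = 2 × 2.462² = 2 × 6.06 = 12.1.
Round up to the next whole participant.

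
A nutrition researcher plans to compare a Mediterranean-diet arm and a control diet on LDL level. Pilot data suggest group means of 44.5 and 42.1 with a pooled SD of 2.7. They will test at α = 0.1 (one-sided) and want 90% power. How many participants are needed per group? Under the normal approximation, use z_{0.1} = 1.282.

n = 17 per group

Cohen's d = |M₁ − M₂| / SD_pooled = |44.5 − 42.1| / 2.7 = 2.4 / 2.7 = 0.889.
For two independent groups with equal n: n = 2·((z_{α} + z_β) / d)².
z_{α} + z_β = 1.282 + 1.282 = 2.564.
n = 2 × (2.564 / 0.889)² = 2 × 2.884² = 2 × 8.32 = 16.6.
Round up to the next whole participant.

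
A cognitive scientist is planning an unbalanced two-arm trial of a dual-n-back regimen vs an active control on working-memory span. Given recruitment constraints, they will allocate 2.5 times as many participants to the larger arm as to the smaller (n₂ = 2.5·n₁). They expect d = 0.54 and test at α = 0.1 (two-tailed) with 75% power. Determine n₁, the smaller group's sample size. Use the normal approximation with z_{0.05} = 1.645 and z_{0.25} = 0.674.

n₁ = 26

With allocation ratio k = n₂/n₁ = 2.5, Var(x̄₁−x̄₂) = σ²(1/n₁ + 1/(k·n₁)) = σ²·(k+1)/(k·n₁).
So n₁ = (1 + 1/k)·((z_{α/2} + z_β)/d)² = 1.400 × (2.319/0.54)².
n₁ = 1.400 × 18.44 = 25.8.
Round up: n₁ = 26, giving n₂ = 2.5 × 26 = 65.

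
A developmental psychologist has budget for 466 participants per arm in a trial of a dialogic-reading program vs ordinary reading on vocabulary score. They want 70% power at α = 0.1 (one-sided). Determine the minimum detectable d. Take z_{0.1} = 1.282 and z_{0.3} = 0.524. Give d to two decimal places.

d_min ≈ 0.12

For two independent groups of n = 466 each: d_min = (z_{α} + z_β)·√(2/n).
z-sum = 1.282 + 0.524 = 1.806.
d_min = 1.806 × √(2/466) = 1.806 × 0.0655 = 0.118.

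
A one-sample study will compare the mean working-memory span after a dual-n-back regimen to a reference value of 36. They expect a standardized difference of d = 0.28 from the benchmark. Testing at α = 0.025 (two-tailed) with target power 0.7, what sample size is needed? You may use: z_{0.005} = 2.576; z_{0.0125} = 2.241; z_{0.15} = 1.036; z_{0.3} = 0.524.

n = 98

For a one-sample test: n = ((z_{α/2} + z_β) / d)².
z_{α/2} + z_β = 2.241 + 0.524 = 2.765.
n = (2.765 / 0.28)² = 9.875² = 97.52.
Round up.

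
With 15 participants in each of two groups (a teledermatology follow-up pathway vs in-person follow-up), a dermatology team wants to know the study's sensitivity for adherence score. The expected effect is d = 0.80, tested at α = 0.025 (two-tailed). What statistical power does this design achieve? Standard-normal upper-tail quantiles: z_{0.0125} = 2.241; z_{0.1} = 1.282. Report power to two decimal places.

power ≈ 0.48

For two equal groups, power = Φ(d·√(n/2) − z_{α/2}).
d·√(n/2) = 0.80 × √(15/2) = 0.80 × 2.739 = 2.191.
z_β = 2.191 − 2.241 = -0.050.
Power = Φ(-0.050) = 0.480.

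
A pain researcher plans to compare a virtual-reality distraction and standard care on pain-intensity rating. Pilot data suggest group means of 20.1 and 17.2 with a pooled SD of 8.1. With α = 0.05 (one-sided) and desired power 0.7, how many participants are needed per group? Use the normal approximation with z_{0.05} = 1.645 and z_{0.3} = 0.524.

Cohen's d = |M₁ − M₂| / SD_pooled = |20.1 − 17.2| / 8.1 = 2.9 / 8.1 = 0.358.
For two independent groups with equal n: n = 2·((z_{α} + z_β) / d)².
z_{α} + z_β = 1.645 + 0.524 = 2.169.
n = 2 × (2.169 / 0.358)² = 2 × 6.059² = 2 × 36.71 = 73.4.
Round up to the next whole participant.

n = 74 per group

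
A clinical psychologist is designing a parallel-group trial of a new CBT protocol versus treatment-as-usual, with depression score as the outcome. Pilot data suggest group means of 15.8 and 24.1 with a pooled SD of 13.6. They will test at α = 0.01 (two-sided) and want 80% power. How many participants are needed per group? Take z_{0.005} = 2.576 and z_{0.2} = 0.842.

n = 63 per group

Cohen's d = |M₁ − M₂| / SD_pooled = |15.8 − 24.1| / 13.6 = 8.3 / 13.6 = 0.610.
For two independent groups with equal n: n = 2·((z_{α/2} + z_β) / d)².
z_{α/2} + z_β = 2.576 + 0.842 = 3.418.
n = 2 × (3.418 / 0.610)² = 2 × 5.603² = 2 × 31.40 = 62.8.
Round up to the next whole participant.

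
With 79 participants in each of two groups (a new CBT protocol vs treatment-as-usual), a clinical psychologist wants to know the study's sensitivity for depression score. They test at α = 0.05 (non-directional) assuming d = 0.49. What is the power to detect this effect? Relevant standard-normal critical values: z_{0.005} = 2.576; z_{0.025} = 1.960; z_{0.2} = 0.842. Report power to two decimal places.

For two equal groups, power = Φ(d·√(n/2) − z_{α/2}).
d·√(n/2) = 0.49 × √(79/2) = 0.49 × 6.285 = 3.080.
z_β = 3.080 − 1.960 = 1.120.
Power = Φ(1.120) = 0.869.

power ≈ 0.87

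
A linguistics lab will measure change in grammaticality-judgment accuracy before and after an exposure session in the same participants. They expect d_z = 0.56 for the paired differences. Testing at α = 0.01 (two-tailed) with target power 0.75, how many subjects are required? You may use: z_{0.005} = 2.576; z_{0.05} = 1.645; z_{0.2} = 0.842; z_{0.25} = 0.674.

For a paired (one-sample on differences) test: n = ((z_{α/2} + z_β) / d)².
z_{α/2} + z_β = 2.576 + 0.674 = 3.250.
n = (3.250 / 0.56)² = 5.804² = 33.68.
Round up.

n = 34 pairs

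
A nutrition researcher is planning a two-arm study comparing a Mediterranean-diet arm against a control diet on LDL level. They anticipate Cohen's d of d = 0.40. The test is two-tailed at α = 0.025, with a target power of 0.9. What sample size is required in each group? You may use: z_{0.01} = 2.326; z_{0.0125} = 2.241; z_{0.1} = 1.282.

n = 156 per group

For two independent groups with equal n: n = 2·((z_{α/2} + z_β) / d)².
z_{α/2} + z_β = 2.241 + 1.282 = 3.523.
n = 2 × (3.523 / 0.40)² = 2 × 8.807² = 2 × 77.57 = 155.1.
Round up to the next whole participant.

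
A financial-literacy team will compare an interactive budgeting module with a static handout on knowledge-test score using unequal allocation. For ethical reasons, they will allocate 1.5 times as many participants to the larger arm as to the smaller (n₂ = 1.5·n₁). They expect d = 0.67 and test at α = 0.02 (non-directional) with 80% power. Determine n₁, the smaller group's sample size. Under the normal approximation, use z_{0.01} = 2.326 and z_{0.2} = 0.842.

With allocation ratio k = n₂/n₁ = 1.5, Var(x̄₁−x̄₂) = σ²(1/n₁ + 1/(k·n₁)) = σ²·(k+1)/(k·n₁).
So n₁ = (1 + 1/k)·((z_{α/2} + z_β)/d)² = 1.667 × (3.168/0.67)².
n₁ = 1.667 × 22.36 = 37.3.
Round up: n₁ = 38, giving n₂ = 1.5 × 38 = 57.

n₁ = 38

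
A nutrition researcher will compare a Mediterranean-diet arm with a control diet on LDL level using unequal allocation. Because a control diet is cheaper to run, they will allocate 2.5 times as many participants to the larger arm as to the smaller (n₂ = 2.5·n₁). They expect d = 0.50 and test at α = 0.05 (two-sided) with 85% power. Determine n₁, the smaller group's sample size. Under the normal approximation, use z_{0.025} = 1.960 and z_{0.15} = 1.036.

With allocation ratio k = n₂/n₁ = 2.5, Var(x̄₁−x̄₂) = σ²(1/n₁ + 1/(k·n₁)) = σ²·(k+1)/(k·n₁).
So n₁ = (1 + 1/k)·((z_{α/2} + z_β)/d)² = 1.400 × (2.996/0.50)².
n₁ = 1.400 × 35.90 = 50.3.
Round up: n₁ = 51, giving n₂ = ⌈2.5 × 51⌉ = ⌈127.5⌉ = 128.

n₁ = 51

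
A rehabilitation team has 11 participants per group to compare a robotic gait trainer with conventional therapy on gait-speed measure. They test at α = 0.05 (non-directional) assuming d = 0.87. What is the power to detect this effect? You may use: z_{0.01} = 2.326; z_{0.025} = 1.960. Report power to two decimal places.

For two equal groups, power = Φ(d·√(n/2) − z_{α/2}).
d·√(n/2) = 0.87 × √(11/2) = 0.87 × 2.345 = 2.040.
z_β = 2.040 − 1.960 = 0.080.
Power = Φ(0.080) = 0.532.

power ≈ 0.53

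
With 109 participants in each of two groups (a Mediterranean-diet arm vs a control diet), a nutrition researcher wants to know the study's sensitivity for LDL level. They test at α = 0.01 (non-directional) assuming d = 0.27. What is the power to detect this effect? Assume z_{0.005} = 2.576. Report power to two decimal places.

For two equal groups, power = Φ(d·√(n/2) − z_{α/2}).
d·√(n/2) = 0.27 × √(109/2) = 0.27 × 7.382 = 1.993.
z_β = 1.993 − 2.576 = -0.583.
Power = Φ(-0.583) = 0.280.

power ≈ 0.28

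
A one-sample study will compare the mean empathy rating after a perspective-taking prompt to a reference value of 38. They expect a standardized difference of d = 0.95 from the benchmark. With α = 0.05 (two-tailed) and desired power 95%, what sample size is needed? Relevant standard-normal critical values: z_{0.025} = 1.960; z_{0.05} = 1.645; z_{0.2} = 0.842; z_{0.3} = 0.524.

n = 15

For a one-sample test: n = ((z_{α/2} + z_β) / d)².
z_{α/2} + z_β = 1.960 + 1.645 = 3.605.
n = (3.605 / 0.95)² = 3.795² = 14.40.
Round up.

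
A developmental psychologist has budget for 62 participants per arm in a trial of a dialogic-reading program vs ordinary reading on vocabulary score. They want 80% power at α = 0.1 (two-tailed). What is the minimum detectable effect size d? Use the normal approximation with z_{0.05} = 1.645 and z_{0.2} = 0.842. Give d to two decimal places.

For two independent groups of n = 62 each: d_min = (z_{α/2} + z_β)·√(2/n).
z-sum = 1.645 + 0.842 = 2.487.
d_min = 2.487 × √(2/62) = 2.487 × 0.1796 = 0.447.

d_min ≈ 0.45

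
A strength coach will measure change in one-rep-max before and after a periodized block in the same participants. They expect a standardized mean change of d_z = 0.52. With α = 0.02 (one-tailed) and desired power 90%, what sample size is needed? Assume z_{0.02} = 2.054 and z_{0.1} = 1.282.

n = 42 pairs

For a paired (one-sample on differences) test: n = ((z_{α} + z_β) / d)².
z_{α} + z_β = 2.054 + 1.282 = 3.336.
n = (3.336 / 0.52)² = 6.415² = 41.16.
Round up.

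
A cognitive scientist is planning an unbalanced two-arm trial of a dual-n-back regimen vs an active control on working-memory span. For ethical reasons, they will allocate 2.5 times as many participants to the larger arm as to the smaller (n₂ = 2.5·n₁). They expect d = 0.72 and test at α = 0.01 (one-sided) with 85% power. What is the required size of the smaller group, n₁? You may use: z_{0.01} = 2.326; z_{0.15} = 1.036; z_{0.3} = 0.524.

n₁ = 31

With allocation ratio k = n₂/n₁ = 2.5, Var(x̄₁−x̄₂) = σ²(1/n₁ + 1/(k·n₁)) = σ²·(k+1)/(k·n₁).
So n₁ = (1 + 1/k)·((z_{α} + z_β)/d)² = 1.400 × (3.362/0.72)².
n₁ = 1.400 × 21.80 = 30.5.
Round up: n₁ = 31, giving n₂ = ⌈2.5 × 31⌉ = ⌈77.5⌉ = 78.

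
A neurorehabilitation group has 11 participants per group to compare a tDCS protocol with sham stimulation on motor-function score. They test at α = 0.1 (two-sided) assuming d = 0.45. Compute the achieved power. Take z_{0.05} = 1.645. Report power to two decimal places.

power ≈ 0.28

For two equal groups, power = Φ(d·√(n/2) − z_{α/2}).
d·√(n/2) = 0.45 × √(11/2) = 0.45 × 2.345 = 1.055.
z_β = 1.055 − 1.645 = -0.590.
Power = Φ(-0.590) = 0.278.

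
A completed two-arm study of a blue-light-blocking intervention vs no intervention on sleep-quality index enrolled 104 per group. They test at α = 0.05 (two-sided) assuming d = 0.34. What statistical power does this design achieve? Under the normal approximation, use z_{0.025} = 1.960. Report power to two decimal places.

power ≈ 0.69

For two equal groups, power = Φ(d·√(n/2) − z_{α/2}).
d·√(n/2) = 0.34 × √(104/2) = 0.34 × 7.211 = 2.452.
z_β = 2.452 − 1.960 = 0.492.
Power = Φ(0.492) = 0.689.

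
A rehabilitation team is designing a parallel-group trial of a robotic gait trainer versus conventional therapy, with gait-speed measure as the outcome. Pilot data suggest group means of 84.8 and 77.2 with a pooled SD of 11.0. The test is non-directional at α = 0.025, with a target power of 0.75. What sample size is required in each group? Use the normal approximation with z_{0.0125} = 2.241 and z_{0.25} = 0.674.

n = 36 per group

Cohen's d = |M₁ − M₂| / SD_pooled = |84.8 − 77.2| / 11.0 = 7.6 / 11.0 = 0.691.
For two independent groups with equal n: n = 2·((z_{α/2} + z_β) / d)².
z_{α/2} + z_β = 2.241 + 0.674 = 2.915.
n = 2 × (2.915 / 0.691)² = 2 × 4.219² = 2 × 17.80 = 35.6.
Round up to the next whole participant.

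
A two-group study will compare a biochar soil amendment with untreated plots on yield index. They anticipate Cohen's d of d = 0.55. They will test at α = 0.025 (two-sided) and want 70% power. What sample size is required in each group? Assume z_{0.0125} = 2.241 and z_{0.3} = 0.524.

For two independent groups with equal n: n = 2·((z_{α/2} + z_β) / d)².
z_{α/2} + z_β = 2.241 + 0.524 = 2.765.
n = 2 × (2.765 / 0.55)² = 2 × 5.027² = 2 × 25.27 = 50.5.
Round up to the next whole participant.

n = 51 per group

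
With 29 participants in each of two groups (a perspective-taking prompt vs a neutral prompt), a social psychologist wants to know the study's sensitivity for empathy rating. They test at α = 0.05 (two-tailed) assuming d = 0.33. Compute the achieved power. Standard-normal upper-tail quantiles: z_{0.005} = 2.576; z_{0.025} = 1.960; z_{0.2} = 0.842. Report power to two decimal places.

For two equal groups, power = Φ(d·√(n/2) − z_{α/2}).
d·√(n/2) = 0.33 × √(29/2) = 0.33 × 3.808 = 1.257.
z_β = 1.257 − 1.960 = -0.703.
Power = Φ(-0.703) = 0.241.

power ≈ 0.24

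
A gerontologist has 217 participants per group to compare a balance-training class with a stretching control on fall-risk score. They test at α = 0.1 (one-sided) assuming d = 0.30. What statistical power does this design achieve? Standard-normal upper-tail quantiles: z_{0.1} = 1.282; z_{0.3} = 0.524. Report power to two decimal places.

For two equal groups, power = Φ(d·√(n/2) − z_{α}).
d·√(n/2) = 0.30 × √(217/2) = 0.30 × 10.416 = 3.125.
z_β = 3.125 − 1.282 = 1.843.
Power = Φ(1.843) = 0.967.

power ≈ 0.97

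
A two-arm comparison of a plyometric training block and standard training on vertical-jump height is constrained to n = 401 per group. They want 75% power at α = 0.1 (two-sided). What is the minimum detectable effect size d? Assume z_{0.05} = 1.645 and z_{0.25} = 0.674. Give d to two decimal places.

d_min ≈ 0.16

For two independent groups of n = 401 each: d_min = (z_{α/2} + z_β)·√(2/n).
z-sum = 1.645 + 0.674 = 2.319.
d_min = 2.319 × √(2/401) = 2.319 × 0.0706 = 0.164.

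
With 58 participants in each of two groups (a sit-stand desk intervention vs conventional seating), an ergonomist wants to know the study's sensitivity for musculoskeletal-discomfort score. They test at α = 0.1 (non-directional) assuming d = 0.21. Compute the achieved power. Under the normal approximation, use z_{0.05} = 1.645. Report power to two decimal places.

power ≈ 0.30

For two equal groups, power = Φ(d·√(n/2) − z_{α/2}).
d·√(n/2) = 0.21 × √(58/2) = 0.21 × 5.385 = 1.131.
z_β = 1.131 − 1.645 = -0.514.
Power = Φ(-0.514) = 0.304.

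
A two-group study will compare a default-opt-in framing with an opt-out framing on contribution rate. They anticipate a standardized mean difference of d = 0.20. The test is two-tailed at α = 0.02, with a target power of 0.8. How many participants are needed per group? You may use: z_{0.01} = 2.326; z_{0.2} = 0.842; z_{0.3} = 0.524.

For two independent groups with equal n: n = 2·((z_{α/2} + z_β) / d)².
z_{α/2} + z_β = 2.326 + 0.842 = 3.168.
n = 2 × (3.168 / 0.20)² = 2 × 15.840² = 2 × 250.91 = 501.8.
Round up to the next whole participant.

n = 502 per group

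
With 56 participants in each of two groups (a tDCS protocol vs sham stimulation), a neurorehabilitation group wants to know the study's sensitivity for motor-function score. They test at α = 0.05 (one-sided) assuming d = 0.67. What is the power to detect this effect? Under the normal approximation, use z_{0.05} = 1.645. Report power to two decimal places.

For two equal groups, power = Φ(d·√(n/2) − z_{α}).
d·√(n/2) = 0.67 × √(56/2) = 0.67 × 5.292 = 3.545.
z_β = 3.545 − 1.645 = 1.900.
Power = Φ(1.900) = 0.971.

power ≈ 0.97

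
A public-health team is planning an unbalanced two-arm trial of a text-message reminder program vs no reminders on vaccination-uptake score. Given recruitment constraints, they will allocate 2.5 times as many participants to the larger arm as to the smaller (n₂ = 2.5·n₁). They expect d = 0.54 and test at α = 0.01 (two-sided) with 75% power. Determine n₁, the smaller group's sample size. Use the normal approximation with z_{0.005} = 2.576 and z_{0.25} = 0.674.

With allocation ratio k = n₂/n₁ = 2.5, Var(x̄₁−x̄₂) = σ²(1/n₁ + 1/(k·n₁)) = σ²·(k+1)/(k·n₁).
So n₁ = (1 + 1/k)·((z_{α/2} + z_β)/d)² = 1.400 × (3.250/0.54)².
n₁ = 1.400 × 36.22 = 50.7.
Round up: n₁ = 51, giving n₂ = ⌈2.5 × 51⌉ = ⌈127.5⌉ = 128.

n₁ = 51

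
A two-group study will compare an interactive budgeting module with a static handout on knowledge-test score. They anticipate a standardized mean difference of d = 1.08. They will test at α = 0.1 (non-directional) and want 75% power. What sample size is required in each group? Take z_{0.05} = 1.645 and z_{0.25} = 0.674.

For two independent groups with equal n: n = 2·((z_{α/2} + z_β) / d)².
z_{α/2} + z_β = 1.645 + 0.674 = 2.319.
n = 2 × (2.319 / 1.08)² = 2 × 2.147² = 2 × 4.61 = 9.2.
Round up to the next whole participant.

n = 10 per group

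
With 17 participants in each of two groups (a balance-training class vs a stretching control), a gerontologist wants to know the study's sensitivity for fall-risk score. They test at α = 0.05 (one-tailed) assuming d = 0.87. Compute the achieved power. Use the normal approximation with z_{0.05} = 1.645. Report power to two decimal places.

power ≈ 0.81

For two equal groups, power = Φ(d·√(n/2) − z_{α}).
d·√(n/2) = 0.87 × √(17/2) = 0.87 × 2.915 = 2.536.
z_β = 2.536 − 1.645 = 0.891.
Power = Φ(0.891) = 0.814.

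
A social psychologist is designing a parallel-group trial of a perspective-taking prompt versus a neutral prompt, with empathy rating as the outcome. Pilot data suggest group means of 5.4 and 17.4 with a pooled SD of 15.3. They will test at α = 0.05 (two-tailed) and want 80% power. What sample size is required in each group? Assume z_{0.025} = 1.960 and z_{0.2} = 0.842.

n = 26 per group

Cohen's d = |M₁ − M₂| / SD_pooled = |5.4 − 17.4| / 15.3 = 12.0 / 15.3 = 0.784.
For two independent groups with equal n: n = 2·((z_{α/2} + z_β) / d)².
z_{α/2} + z_β = 1.960 + 0.842 = 2.802.
n = 2 × (2.802 / 0.784)² = 2 × 3.574² = 2 × 12.77 = 25.5.
Round up to the next whole participant.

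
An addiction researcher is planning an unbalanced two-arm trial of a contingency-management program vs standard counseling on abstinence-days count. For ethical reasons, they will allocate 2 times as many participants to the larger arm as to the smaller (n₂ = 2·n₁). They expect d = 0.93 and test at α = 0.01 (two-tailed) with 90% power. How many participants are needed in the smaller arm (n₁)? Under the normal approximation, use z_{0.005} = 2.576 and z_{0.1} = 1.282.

With allocation ratio k = n₂/n₁ = 2, Var(x̄₁−x̄₂) = σ²(1/n₁ + 1/(k·n₁)) = σ²·(k+1)/(k·n₁).
So n₁ = (1 + 1/k)·((z_{α/2} + z_β)/d)² = 1.500 × (3.858/0.93)².
n₁ = 1.500 × 17.21 = 25.8.
Round up: n₁ = 26, giving n₂ = 2 × 26 = 52.

n₁ = 26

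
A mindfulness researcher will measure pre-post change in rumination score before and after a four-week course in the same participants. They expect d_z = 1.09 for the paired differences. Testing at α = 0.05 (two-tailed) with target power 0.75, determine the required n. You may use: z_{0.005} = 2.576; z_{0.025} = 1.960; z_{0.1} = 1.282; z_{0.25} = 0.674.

For a paired (one-sample on differences) test: n = ((z_{α/2} + z_β) / d)².
z_{α/2} + z_β = 1.960 + 0.674 = 2.634.
n = (2.634 / 1.09)² = 2.417² = 5.84.
Round up.

n = 6 pairs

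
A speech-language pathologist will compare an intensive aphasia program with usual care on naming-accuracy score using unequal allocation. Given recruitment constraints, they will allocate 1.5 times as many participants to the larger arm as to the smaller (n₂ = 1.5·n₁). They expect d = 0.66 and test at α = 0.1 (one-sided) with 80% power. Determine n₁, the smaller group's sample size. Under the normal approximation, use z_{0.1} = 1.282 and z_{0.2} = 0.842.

With allocation ratio k = n₂/n₁ = 1.5, Var(x̄₁−x̄₂) = σ²(1/n₁ + 1/(k·n₁)) = σ²·(k+1)/(k·n₁).
So n₁ = (1 + 1/k)·((z_{α} + z_β)/d)² = 1.667 × (2.124/0.66)².
n₁ = 1.667 × 10.36 = 17.3.
Round up: n₁ = 18, giving n₂ = 1.5 × 18 = 27.

n₁ = 18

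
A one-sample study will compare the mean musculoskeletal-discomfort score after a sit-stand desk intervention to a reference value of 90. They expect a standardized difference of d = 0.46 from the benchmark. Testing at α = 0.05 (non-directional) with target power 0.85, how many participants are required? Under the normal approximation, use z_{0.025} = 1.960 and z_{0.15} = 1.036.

n = 43

For a one-sample test: n = ((z_{α/2} + z_β) / d)².
z_{α/2} + z_β = 1.960 + 1.036 = 2.996.
n = (2.996 / 0.46)² = 6.513² = 42.42.
Round up.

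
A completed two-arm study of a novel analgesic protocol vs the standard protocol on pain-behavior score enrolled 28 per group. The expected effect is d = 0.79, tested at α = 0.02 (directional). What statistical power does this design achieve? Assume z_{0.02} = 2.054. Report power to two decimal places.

For two equal groups, power = Φ(d·√(n/2) − z_{α}).
d·√(n/2) = 0.79 × √(28/2) = 0.79 × 3.742 = 2.956.
z_β = 2.956 − 2.054 = 0.902.
Power = Φ(0.902) = 0.816.

power ≈ 0.82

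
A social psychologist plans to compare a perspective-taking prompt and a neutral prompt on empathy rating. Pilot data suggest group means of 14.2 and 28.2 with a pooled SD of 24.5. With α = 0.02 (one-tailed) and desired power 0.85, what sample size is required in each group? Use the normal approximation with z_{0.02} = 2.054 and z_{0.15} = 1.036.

n = 59 per group

Cohen's d = |M₁ − M₂| / SD_pooled = |14.2 − 28.2| / 24.5 = 14.0 / 24.5 = 0.571.
For two independent groups with equal n: n = 2·((z_{α} + z_β) / d)².
z_{α} + z_β = 2.054 + 1.036 = 3.090.
n = 2 × (3.090 / 0.571)² = 2 × 5.412² = 2 × 29.28 = 58.6.
Round up to the next whole participant.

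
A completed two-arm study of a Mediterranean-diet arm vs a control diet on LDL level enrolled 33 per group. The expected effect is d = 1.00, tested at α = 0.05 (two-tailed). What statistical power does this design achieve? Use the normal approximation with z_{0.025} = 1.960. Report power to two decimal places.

For two equal groups, power = Φ(d·√(n/2) − z_{α/2}).
d·√(n/2) = 1.00 × √(33/2) = 1.00 × 4.062 = 4.062.
z_β = 4.062 − 1.960 = 2.102.
Power = Φ(2.102) = 0.982.

power ≈ 0.98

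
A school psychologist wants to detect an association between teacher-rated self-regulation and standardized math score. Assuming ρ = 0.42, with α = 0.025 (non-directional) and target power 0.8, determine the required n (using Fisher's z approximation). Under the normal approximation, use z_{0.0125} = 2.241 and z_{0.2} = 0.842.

n = 51

Fisher's z: C = ½·ln((1+r)/(1−r)) = ½·ln(2.4483) = 0.4477.
n = ((z_{α/2} + z_β)/C)² + 3.
(2.241 + 0.842) / 0.4477 = 3.083 / 0.4477 = 6.886.
n = 6.886² + 3 = 47.42 + 3 = 50.4.
Round up.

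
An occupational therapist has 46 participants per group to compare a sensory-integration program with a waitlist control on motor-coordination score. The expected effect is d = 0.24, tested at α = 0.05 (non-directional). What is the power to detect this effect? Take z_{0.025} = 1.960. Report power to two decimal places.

For two equal groups, power = Φ(d·√(n/2) − z_{α/2}).
d·√(n/2) = 0.24 × √(46/2) = 0.24 × 4.796 = 1.151.
z_β = 1.151 − 1.960 = -0.809.
Power = Φ(-0.809) = 0.209.

power ≈ 0.21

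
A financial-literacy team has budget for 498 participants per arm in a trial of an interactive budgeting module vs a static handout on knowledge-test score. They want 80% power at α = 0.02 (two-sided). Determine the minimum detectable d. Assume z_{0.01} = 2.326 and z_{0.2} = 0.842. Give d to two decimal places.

d_min ≈ 0.20

For two independent groups of n = 498 each: d_min = (z_{α/2} + z_β)·√(2/n).
z-sum = 2.326 + 0.842 = 3.168.
d_min = 3.168 × √(2/498) = 3.168 × 0.0634 = 0.201.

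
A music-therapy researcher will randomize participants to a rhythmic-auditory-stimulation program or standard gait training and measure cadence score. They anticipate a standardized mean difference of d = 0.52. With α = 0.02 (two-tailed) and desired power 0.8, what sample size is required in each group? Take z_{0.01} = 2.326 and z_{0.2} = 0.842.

n = 75 per group

For two independent groups with equal n: n = 2·((z_{α/2} + z_β) / d)².
z_{α/2} + z_β = 2.326 + 0.842 = 3.168.
n = 2 × (3.168 / 0.52)² = 2 × 6.092² = 2 × 37.12 = 74.2.
Round up to the next whole participant.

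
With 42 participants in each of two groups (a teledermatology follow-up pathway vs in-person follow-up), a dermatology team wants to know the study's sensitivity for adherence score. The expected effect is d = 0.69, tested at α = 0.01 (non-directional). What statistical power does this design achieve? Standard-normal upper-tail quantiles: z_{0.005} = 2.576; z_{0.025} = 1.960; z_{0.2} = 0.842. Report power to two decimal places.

For two equal groups, power = Φ(d·√(n/2) − z_{α/2}).
d·√(n/2) = 0.69 × √(42/2) = 0.69 × 4.583 = 3.162.
z_β = 3.162 − 2.576 = 0.586.
Power = Φ(0.586) = 0.721.

power ≈ 0.72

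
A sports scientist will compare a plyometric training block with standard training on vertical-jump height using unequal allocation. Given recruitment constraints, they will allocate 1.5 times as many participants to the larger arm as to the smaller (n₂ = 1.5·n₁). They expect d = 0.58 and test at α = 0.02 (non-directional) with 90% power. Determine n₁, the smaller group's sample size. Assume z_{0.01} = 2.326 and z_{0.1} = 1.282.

n₁ = 65

With allocation ratio k = n₂/n₁ = 1.5, Var(x̄₁−x̄₂) = σ²(1/n₁ + 1/(k·n₁)) = σ²·(k+1)/(k·n₁).
So n₁ = (1 + 1/k)·((z_{α/2} + z_β)/d)² = 1.667 × (3.608/0.58)².
n₁ = 1.667 × 38.70 = 64.5.
Round up: n₁ = 65, giving n₂ = ⌈1.5 × 65⌉ = ⌈97.5⌉ = 98.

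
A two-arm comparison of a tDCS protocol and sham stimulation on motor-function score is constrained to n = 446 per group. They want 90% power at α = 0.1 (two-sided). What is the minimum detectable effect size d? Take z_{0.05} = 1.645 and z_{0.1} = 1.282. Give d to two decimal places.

For two independent groups of n = 446 each: d_min = (z_{α/2} + z_β)·√(2/n).
z-sum = 1.645 + 1.282 = 2.927.
d_min = 2.927 × √(2/446) = 2.927 × 0.0670 = 0.196.

d_min ≈ 0.20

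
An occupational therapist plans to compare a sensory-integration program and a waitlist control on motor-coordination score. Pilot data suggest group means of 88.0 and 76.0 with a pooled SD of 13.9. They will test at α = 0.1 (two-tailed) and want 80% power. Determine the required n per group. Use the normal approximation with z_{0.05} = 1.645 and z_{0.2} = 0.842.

Cohen's d = |M₁ − M₂| / SD_pooled = |88.0 − 76.0| / 13.9 = 12.0 / 13.9 = 0.863.
For two independent groups with equal n: n = 2·((z_{α/2} + z_β) / d)².
z_{α/2} + z_β = 1.645 + 0.842 = 2.487.
n = 2 × (2.487 / 0.863)² = 2 × 2.882² = 2 × 8.30 = 16.6.
Round up to the next whole participant.

n = 17 per group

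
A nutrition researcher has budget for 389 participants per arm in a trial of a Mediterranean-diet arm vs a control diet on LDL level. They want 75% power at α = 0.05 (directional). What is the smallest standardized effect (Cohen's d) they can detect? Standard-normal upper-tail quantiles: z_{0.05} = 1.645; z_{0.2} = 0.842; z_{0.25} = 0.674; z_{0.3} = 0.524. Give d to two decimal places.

For two independent groups of n = 389 each: d_min = (z_{α} + z_β)·√(2/n).
z-sum = 1.645 + 0.674 = 2.319.
d_min = 2.319 × √(2/389) = 2.319 × 0.0717 = 0.166.

d_min ≈ 0.17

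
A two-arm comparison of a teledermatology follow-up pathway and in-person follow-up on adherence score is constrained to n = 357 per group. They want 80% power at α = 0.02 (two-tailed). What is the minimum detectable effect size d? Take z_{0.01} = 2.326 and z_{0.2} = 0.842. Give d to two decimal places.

d_min ≈ 0.24

For two independent groups of n = 357 each: d_min = (z_{α/2} + z_β)·√(2/n).
z-sum = 2.326 + 0.842 = 3.168.
d_min = 3.168 × √(2/357) = 3.168 × 0.0748 = 0.237.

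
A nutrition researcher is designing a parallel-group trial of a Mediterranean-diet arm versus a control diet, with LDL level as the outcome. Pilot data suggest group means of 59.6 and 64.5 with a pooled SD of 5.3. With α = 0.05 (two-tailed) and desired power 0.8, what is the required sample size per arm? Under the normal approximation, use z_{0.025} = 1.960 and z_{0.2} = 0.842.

Cohen's d = |M₁ − M₂| / SD_pooled = |59.6 − 64.5| / 5.3 = 4.9 / 5.3 = 0.925.
For two independent groups with equal n: n = 2·((z_{α/2} + z_β) / d)².
z_{α/2} + z_β = 1.960 + 0.842 = 2.802.
n = 2 × (2.802 / 0.925)² = 2 × 3.029² = 2 × 9.18 = 18.4.
Round up to the next whole participant.

n = 19 per group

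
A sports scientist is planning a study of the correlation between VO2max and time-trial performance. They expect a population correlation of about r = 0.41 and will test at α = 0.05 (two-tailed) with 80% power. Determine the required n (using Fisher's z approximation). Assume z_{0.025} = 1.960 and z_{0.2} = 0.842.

n = 45

Fisher's z: C = ½·ln((1+r)/(1−r)) = ½·ln(2.3898) = 0.4356.
n = ((z_{α/2} + z_β)/C)² + 3.
(1.960 + 0.842) / 0.4356 = 2.802 / 0.4356 = 6.433.
n = 6.433² + 3 = 41.38 + 3 = 44.4.
Round up.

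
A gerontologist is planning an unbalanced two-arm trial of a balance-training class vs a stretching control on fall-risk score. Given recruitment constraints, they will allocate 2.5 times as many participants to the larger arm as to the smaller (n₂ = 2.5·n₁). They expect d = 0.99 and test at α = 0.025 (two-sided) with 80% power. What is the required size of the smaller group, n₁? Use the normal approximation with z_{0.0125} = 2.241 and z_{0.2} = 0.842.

With allocation ratio k = n₂/n₁ = 2.5, Var(x̄₁−x̄₂) = σ²(1/n₁ + 1/(k·n₁)) = σ²·(k+1)/(k·n₁).
So n₁ = (1 + 1/k)·((z_{α/2} + z_β)/d)² = 1.400 × (3.083/0.99)².
n₁ = 1.400 × 9.70 = 13.6.
Round up: n₁ = 14, giving n₂ = 2.5 × 14 = 35.

n₁ = 14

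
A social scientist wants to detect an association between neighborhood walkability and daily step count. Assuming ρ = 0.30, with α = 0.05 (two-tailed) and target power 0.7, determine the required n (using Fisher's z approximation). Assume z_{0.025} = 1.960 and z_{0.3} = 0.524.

n = 68

Fisher's z: C = ½·ln((1+r)/(1−r)) = ½·ln(1.8571) = 0.3095.
n = ((z_{α/2} + z_β)/C)² + 3.
(1.960 + 0.524) / 0.3095 = 2.484 / 0.3095 = 8.026.
n = 8.026² + 3 = 64.41 + 3 = 67.4.
Round up.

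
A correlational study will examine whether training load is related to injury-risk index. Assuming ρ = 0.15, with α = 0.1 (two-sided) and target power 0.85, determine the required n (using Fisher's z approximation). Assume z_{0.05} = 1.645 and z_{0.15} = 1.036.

n = 318

Fisher's z: C = ½·ln((1+r)/(1−r)) = ½·ln(1.3529) = 0.1511.
n = ((z_{α/2} + z_β)/C)² + 3.
(1.645 + 1.036) / 0.1511 = 2.681 / 0.1511 = 17.743.
n = 17.743² + 3 = 314.82 + 3 = 317.8.
Round up.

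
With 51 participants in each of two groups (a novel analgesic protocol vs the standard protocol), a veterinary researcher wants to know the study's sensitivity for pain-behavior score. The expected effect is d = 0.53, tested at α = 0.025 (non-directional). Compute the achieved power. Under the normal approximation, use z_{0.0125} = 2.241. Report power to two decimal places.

power ≈ 0.67

For two equal groups, power = Φ(d·√(n/2) − z_{α/2}).
d·√(n/2) = 0.53 × √(51/2) = 0.53 × 5.050 = 2.676.
z_β = 2.676 − 2.241 = 0.435.
Power = Φ(0.435) = 0.668.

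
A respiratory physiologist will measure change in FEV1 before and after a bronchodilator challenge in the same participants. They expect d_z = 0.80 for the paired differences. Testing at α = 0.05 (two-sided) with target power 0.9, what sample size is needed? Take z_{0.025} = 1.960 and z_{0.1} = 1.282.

n = 17 pairs

For a paired (one-sample on differences) test: n = ((z_{α/2} + z_β) / d)².
z_{α/2} + z_β = 1.960 + 1.282 = 3.242.
n = (3.242 / 0.80)² = 4.052² = 16.42.
Round up.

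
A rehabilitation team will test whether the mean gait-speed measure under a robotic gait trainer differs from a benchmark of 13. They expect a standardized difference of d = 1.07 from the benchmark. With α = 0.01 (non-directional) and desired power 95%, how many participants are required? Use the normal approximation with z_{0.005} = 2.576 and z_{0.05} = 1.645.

n = 16

For a one-sample test: n = ((z_{α/2} + z_β) / d)².
z_{α/2} + z_β = 2.576 + 1.645 = 4.221.
n = (4.221 / 1.07)² = 3.945² = 15.56.
Round up.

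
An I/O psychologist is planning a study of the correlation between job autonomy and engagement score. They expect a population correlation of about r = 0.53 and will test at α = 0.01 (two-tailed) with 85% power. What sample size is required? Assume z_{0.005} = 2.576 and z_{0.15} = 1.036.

n = 41

Fisher's z: C = ½·ln((1+r)/(1−r)) = ½·ln(3.2553) = 0.5901.
n = ((z_{α/2} + z_β)/C)² + 3.
(2.576 + 1.036) / 0.5901 = 3.612 / 0.5901 = 6.121.
n = 6.121² + 3 = 37.47 + 3 = 40.5.
Round up.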